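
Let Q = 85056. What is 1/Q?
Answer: 1/85056 ≈ 1.1757e-5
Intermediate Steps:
1/Q = 1/85056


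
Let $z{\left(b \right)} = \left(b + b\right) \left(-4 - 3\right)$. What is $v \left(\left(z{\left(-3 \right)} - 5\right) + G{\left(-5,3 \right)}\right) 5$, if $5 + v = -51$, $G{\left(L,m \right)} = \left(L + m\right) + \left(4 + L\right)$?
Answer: $-9520$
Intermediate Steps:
$G{\left(L,m \right)} = 4 + m + 2 L$
$z{\left(b \right)} = - 14 b$ ($z{\left(b \right)} = 2 b \left(-7\right) = - 14 b$)
$v = -56$ ($v = -5 - 51 = -56$)
$v \left(\left(z{\left(-3 \right)} - 5\right) + G{\left(-5,3 \right)}\right) 5 = - 56 \left(\left(\left(-14\right) \left(-3\right) - 5\right) + \left(4 + 3 + 2 \left(-5\right)\right)\right) 5 = - 56 \left(\left(42 - 5\right) + \left(4 + 3 - 10\right)\right) 5 = - 56 \left(37 - 3\right) 5 = - 56 \cdot 34 \cdot 5 = \left(-56\right) 170 = -9520$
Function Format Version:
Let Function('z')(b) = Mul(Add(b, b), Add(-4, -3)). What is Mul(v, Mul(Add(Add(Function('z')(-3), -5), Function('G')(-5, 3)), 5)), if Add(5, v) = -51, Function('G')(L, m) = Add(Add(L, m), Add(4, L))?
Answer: -9520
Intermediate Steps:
Function('G')(L, m) = Add(4, m, Mul(2, L))
Function('z')(b) = Mul(-14, b) (Function('z')(b) = Mul(Mul(2, b), -7) = Mul(-14, b))
v = -56 (v = Add(-5, -51) = -56)
Mul(v, Mul(Add(Add(Function('z')(-3), -5), Function('G')(-5, 3)), 5)) = Mul(-56, Mul(Add(Add(Mul(-14, -3), -5), Add(4, 3, Mul(2, -5))), 5)) = Mul(-56, Mul(Add(Add(42, -5), Add(4, 3, -10)), 5)) = Mul(-56, Mul(Add(37, -3), 5)) = Mul(-56, Mul(34, 5)) = Mul(-56, 170) = -9520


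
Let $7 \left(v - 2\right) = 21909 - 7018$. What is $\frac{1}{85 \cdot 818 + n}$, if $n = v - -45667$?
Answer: $\frac{7}{821284} \approx 8.5232 \cdot 10^{-6}$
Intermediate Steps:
$v = \frac{14905}{7}$ ($v = 2 + \frac{21909 - 7018}{7} = 2 + \frac{1}{7} \cdot 14891 = 2 + \frac{14891}{7} = \frac{14905}{7} \approx 2129.3$)
$n = \frac{334574}{7}$ ($n = \frac{14905}{7} - -45667 = \frac{14905}{7} + 45667 = \frac{334574}{7} \approx 47796.0$)
$\frac{1}{85 \cdot 818 + n} = \frac{1}{85 \cdot 818 + \frac{334574}{7}} = \frac{1}{69530 + \frac{334574}{7}} = \frac{1}{\frac{821284}{7}} = \frac{7}{821284}$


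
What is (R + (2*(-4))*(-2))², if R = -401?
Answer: 148225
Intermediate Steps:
(R + (2*(-4))*(-2))² = (-401 + (2*(-4))*(-2))² = (-401 - 8*(-2))² = (-401 + 16)² = (-385)² = 148225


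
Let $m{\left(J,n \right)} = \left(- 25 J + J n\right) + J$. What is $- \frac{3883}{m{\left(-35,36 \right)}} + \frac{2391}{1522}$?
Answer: $\frac{3457073}{319620} \approx 10.816$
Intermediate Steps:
$m{\left(J,n \right)} = - 24 J + J n$
$- \frac{3883}{m{\left(-35,36 \right)}} + \frac{2391}{1522} = - \frac{3883}{\left(-35\right) \left(-24 + 36\right)} + \frac{2391}{1522} = - \frac{3883}{\left(-35\right) 12} + 2391 \cdot \frac{1}{1522} = - \frac{3883}{-420} + \frac{2391}{1522} = \left(-3883\right) \left(- \frac{1}{420}\right) + \frac{2391}{1522} = \frac{3883}{420} + \frac{2391}{1522} = \frac{3457073}{319620}$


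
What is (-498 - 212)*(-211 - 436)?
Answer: 459370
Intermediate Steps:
(-498 - 212)*(-211 - 436) = -710*(-647) = 459370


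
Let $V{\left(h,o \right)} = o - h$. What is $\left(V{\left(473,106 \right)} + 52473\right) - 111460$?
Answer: $-59354$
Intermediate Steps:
$\left(V{\left(473,106 \right)} + 52473\right) - 111460 = \left(\left(106 - 473\right) + 52473\right) - 111460 = \left(-367 + 52473\right) - 111460 = 52106 - 111460 = -59354$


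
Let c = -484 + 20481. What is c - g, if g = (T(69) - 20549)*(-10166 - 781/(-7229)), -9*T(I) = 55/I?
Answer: -312568385257633/1496403 ≈ -2.0888e+8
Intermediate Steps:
c = 19997
T(I) = -55/(9*I)
g = 312598308828424/1496403 (g = (-55/9/69 - 20549)*(-10166 - 781/(-7229)) = (-55/9*1/69 - 20549)*(-10166 - 781*(-1/7229)) = (-55/621 - 20549)*(-10166 + 781/7229) = -12760984/621*(-73489233/7229) = 312598308828424/1496403 ≈ 2.0890e+8)
c - g = 19997 - 1*312598308828424/1496403 = 19997 - 312598308828424/1496403 = -312568385257633/1496403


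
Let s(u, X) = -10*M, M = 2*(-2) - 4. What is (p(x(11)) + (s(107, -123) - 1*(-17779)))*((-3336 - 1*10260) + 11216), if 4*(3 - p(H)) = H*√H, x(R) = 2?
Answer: -42511560 + 1190*√2 ≈ -4.2510e+7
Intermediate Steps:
M = -8 (M = -4 - 4 = -8)
s(u, X) = 80 (s(u, X) = -10*(-8) = 80)
p(H) = 3 - H^(3/2)/4 (p(H) = 3 - H*√H/4 = 3 - H^(3/2)/4)
(p(x(11)) + (s(107, -123) - 1*(-17779)))*((-3336 - 1*10260) + 11216) = ((3 - √2/2) + (80 - 1*(-17779)))*((-3336 - 1*10260) + 11216) = ((3 - √2/2) + (80 + 17779))*((-3336 - 10260) + 11216) = ((3 - √2/2) + 17859)*(-13596 + 11216) = (17862 - √2/2)*(-2380) = -42511560 + 1190*√2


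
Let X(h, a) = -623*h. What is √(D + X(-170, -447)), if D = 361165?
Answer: 5*√18683 ≈ 683.43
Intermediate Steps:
√(D + X(-170, -447)) = √(361165 - 623*(-170)) = √(361165 + 105910) = √467075 = 5*√18683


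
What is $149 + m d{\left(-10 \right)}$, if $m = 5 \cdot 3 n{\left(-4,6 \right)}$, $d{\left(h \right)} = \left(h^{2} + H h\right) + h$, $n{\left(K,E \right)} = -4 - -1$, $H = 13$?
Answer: $1949$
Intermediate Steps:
$n{\left(K,E \right)} = -3$ ($n{\left(K,E \right)} = -4 + 1 = -3$)
$d{\left(h \right)} = h^{2} + 14 h$ ($d{\left(h \right)} = \left(h^{2} + 13 h\right) + h = h^{2} + 14 h$)
$m = -45$ ($m = 5 \cdot 3 \left(-3\right) = 15 \left(-3\right) = -45$)
$149 + m d{\left(-10 \right)} = 149 - 45 \left(- 10 \left(14 - 10\right)\right) = 149 - 45 \left(\left(-10\right) 4\right) = 149 - -1800 = 149 + 1800 = 1949$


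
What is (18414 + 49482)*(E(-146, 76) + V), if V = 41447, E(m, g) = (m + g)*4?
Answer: 2795074632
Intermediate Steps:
E(m, g) = 4*g + 4*m (E(m, g) = (g + m)*4 = 4*g + 4*m)
(18414 + 49482)*(E(-146, 76) + V) = (18414 + 49482)*((4*76 + 4*(-146)) + 41447) = 67896*((304 - 584) + 41447) = 67896*(-280 + 41447) = 67896*41167 = 2795074632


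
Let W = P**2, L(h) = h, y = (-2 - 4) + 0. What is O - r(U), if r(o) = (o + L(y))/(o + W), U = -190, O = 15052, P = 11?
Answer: 1038392/69 ≈ 15049.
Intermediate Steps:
y = -6 (y = -6 + 0 = -6)
W = 121 (W = 11**2 = 121)
r(o) = (-6 + o)/(121 + o) (r(o) = (o - 6)/(o + 121) = (-6 + o)/(121 + o))
O - r(U) = 15052 - (-6 - 190)/(121 - 190) = 15052 - (-196)/(-69) = 15052 - (-1)*(-196)/69 = 15052 - 1*196/69 = 15052 - 196/69 = 1038392/69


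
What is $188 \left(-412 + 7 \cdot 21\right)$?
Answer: $-49820$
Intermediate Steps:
$188 \left(-412 + 7 \cdot 21\right) = 188 \left(-412 + 147\right) = 188 \left(-265\right) = -49820$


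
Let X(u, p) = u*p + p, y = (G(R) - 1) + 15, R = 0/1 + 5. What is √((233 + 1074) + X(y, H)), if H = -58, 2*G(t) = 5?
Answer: 2*√73 ≈ 17.088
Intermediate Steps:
R = 5 (R = 0*1 + 5 = 0 + 5 = 5)
G(t) = 5/2 (G(t) = (½)*5 = 5/2)
y = 33/2 (y = (5/2 - 1) + 15 = 3/2 + 15 = 33/2 ≈ 16.500)
X(u, p) = p + p*u (X(u, p) = p*u + p = p + p*u)
√((233 + 1074) + X(y, H)) = √((233 + 1074) - 58*(1 + 33/2)) = √(1307 - 58*35/2) = √(1307 - 1015) = √292 = 2*√73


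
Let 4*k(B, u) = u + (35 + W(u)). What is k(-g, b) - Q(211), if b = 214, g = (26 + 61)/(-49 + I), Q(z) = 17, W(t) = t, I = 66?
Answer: 395/4 ≈ 98.750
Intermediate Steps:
g = 87/17 (g = (26 + 61)/(-49 + 66) = 87/17 ≈ 5.1176)
k(B, u) = 35/4 + u/2 (k(B, u) = (u + (35 + u))/4 = (35 + 2*u)/4 = 35/4 + u/2)
k(-g, b) - Q(211) = (35/4 + (1/2)*214) - 1*17 = (35/4 + 107) - 17 = 463/4 - 17 = 395/4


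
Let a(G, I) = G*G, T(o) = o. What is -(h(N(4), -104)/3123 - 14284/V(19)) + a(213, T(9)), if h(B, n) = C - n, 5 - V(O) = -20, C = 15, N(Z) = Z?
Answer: 3586790632/78075 ≈ 45940.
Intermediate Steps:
a(G, I) = G²
V(O) = 25 (V(O) = 5 - 1*(-20) = 5 + 20 = 25)
h(B, n) = 15 - n
-(h(N(4), -104)/3123 - 14284/V(19)) + a(213, T(9)) = -((15 - 1*(-104))/3123 - 14284/25) + 213² = -((15 + 104)*(1/3123) - 14284*1/25) + 45369 = -(119*(1/3123) - 14284/25) + 45369 = -(119/3123 - 14284/25) + 45369 = -1*(-44605957/78075) + 45369 = 44605957/78075 + 45369 = 3586790632/78075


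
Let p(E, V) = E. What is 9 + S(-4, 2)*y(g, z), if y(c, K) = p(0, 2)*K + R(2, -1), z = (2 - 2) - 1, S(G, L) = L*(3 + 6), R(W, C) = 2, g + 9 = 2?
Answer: 45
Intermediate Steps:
g = -7 (g = -9 + 2 = -7)
S(G, L) = 9*L (S(G, L) = L*9 = 9*L)
z = -1 (z = 0 - 1 = -1)
y(c, K) = 2 (y(c, K) = 0*K + 2 = 0 + 2 = 2)
9 + S(-4, 2)*y(g, z) = 9 + (9*2)*2 = 9 + 18*2 = 9 + 36 = 45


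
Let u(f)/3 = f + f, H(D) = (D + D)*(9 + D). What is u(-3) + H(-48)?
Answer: 3726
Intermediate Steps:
H(D) = 2*D*(9 + D) (H(D) = (2*D)*(9 + D) = 2*D*(9 + D))
u(f) = 6*f (u(f) = 3*(f + f) = 3*(2*f) = 6*f)
u(-3) + H(-48) = 6*(-3) + 2*(-48)*(9 - 48) = -18 + 2*(-48)*(-39) = -18 + 3744 = 3726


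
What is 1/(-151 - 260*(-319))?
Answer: 1/131109 ≈ 7.6272e-6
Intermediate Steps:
1/(-151 - 260*(-319)) = -1/319/(-411) = -1/411*(-1/319) = 1/131109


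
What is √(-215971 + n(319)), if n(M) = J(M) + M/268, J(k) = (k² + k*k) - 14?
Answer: 3*I*√24862695/134 ≈ 111.63*I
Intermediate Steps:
J(k) = -14 + 2*k² (J(k) = (k² + k²) - 14 = 2*k² - 14 = -14 + 2*k²)
n(M) = -14 + 2*M² + M/268 (n(M) = (-14 + 2*M²) + M/268 = -14 + 2*M² + M/268)
√(-215971 + n(319)) = √(-215971 + (-14 + 2*319² + (1/268)*319)) = √(-215971 + (-14 + 2*101761 + 319/268)) = √(-215971 + (-14 + 203522 + 319/268)) = √(-215971 + 54540463/268) = √(-3339765/268) = 3*I*√24862695/134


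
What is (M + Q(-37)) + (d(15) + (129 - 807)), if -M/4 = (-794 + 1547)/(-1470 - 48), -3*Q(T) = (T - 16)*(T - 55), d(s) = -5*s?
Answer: -1803649/759 ≈ -2376.3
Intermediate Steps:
Q(T) = -(-55 + T)*(-16 + T)/3 (Q(T) = -(T - 16)*(T - 55)/3 = -(-16 + T)*(-55 + T)/3 = -(-55 + T)*(-16 + T)/3)
M = 502/253 (M = -4*(-794 + 1547)/(-1470 - 48) = -3012/(-1518) = -3012*(-1)/1518 = -4*(-251/506) = 502/253 ≈ 1.9842)
(M + Q(-37)) + (d(15) + (129 - 807)) = (502/253 + (-880/3 - ⅓*(-37)² + (71/3)*(-37))) + (-5*15 + (129 - 807)) = (502/253 + (-880/3 - ⅓*1369 - 2627/3)) + (-75 - 678) = (502/253 + (-880/3 - 1369/3 - 2627/3)) - 753 = (502/253 - 4876/3) - 753 = -1232122/759 - 753 = -1803649/759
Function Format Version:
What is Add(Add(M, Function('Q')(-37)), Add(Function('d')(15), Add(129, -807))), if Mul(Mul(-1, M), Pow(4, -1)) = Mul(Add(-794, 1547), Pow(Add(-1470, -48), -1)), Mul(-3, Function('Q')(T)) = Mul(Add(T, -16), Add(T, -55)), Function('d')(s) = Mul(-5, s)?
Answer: Rational(-1803649, 759) ≈ -2376.3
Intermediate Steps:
Function('Q')(T) = Mul(Rational(-1, 3), Add(-55, T), Add(-16, T)) (Function('Q')(T) = Mul(Rational(-1, 3), Mul(Add(T, -16), Add(T, -55))) = Mul(Rational(-1, 3), Mul(Add(-16, T), Add(-55, T))) = Mul(Rational(-1, 3), Mul(Add(-55, T), Add(-16, T))) = Mul(Rational(-1, 3), Add(-55, T), Add(-16, T)))
M = Rational(502, 253) (M = Mul(-4, Mul(Add(-794, 1547), Pow(Add(-1470, -48), -1))) = Mul(-4, Mul(753, Pow(-1518, -1))) = Mul(-4, Mul(753, Rational(-1, 1518))) = Mul(-4, Rational(-251, 506)) = Rational(502, 253) ≈ 1.9842)
Add(Add(M, Function('Q')(-37)), Add(Function('d')(15), Add(129, -807))) = Add(Add(Rational(502, 253), Add(Rational(-880, 3), Mul(Rational(-1, 3), Pow(-37, 2)), Mul(Rational(71, 3), -37))), Add(Mul(-5, 15), Add(129, -807))) = Add(Add(Rational(502, 253), Add(Rational(-880, 3), Mul(Rational(-1, 3), 1369), Rational(-2627, 3))), Add(-75, -678)) = Add(Add(Rational(502, 253), Add(Rational(-880, 3), Rational(-1369, 3), Rational(-2627, 3))), -753) = Add(Add(Rational(502, 253), Rational(-4876, 3)), -753) = Add(Rational(-1232122, 759), -753) = Rational(-1803649, 759)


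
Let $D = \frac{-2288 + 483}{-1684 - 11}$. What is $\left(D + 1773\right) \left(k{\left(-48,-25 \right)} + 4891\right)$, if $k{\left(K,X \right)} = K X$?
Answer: $\frac{3663176128}{339} \approx 1.0806 \cdot 10^{7}$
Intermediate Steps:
$D = \frac{361}{339}$ ($D = - \frac{1805}{-1695} = \left(-1805\right) \left(- \frac{1}{1695}\right) = \frac{361}{339} \approx 1.0649$)
$\left(D + 1773\right) \left(k{\left(-48,-25 \right)} + 4891\right) = \left(\frac{361}{339} + 1773\right) \left(\left(-48\right) \left(-25\right) + 4891\right) = \frac{601408 \left(1200 + 4891\right)}{339} = \frac{601408}{339} \cdot 6091 = \frac{3663176128}{339}$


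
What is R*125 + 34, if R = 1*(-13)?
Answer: -1591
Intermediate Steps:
R = -13
R*125 + 34 = -13*125 + 34 = -1625 + 34 = -1591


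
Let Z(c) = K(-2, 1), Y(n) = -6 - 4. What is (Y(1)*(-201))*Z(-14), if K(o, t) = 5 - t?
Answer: 8040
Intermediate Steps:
Y(n) = -10
Z(c) = 4 (Z(c) = 5 - 1*1 = 5 - 1 = 4)
(Y(1)*(-201))*Z(-14) = -10*(-201)*4 = 2010*4 = 8040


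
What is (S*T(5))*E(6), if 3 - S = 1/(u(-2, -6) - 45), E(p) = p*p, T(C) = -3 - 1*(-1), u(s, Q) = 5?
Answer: -1089/5 ≈ -217.80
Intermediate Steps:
T(C) = -2 (T(C) = -3 + 1 = -2)
E(p) = p²
S = 121/40 (S = 3 - 1/(5 - 45) = 3 - 1/(-40) = 3 - 1*(-1/40) = 3 + 1/40 = 121/40 ≈ 3.0250)
(S*T(5))*E(6) = ((121/40)*(-2))*6² = -121/20*36 = -1089/5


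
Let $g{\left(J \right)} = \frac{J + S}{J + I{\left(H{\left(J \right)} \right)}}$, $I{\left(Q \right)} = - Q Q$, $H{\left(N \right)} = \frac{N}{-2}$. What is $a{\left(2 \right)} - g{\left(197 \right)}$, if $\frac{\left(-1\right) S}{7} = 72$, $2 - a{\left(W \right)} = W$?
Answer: $- \frac{1228}{38021} \approx -0.032298$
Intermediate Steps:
$a{\left(W \right)} = 2 - W$
$S = -504$ ($S = \left(-7\right) 72 = -504$)
$H{\left(N \right)} = - \frac{N}{2}$ ($H{\left(N \right)} = N \left(- \frac{1}{2}\right) = - \frac{N}{2}$)
$I{\left(Q \right)} = - Q^{2}$
$g{\left(J \right)} = \frac{-504 + J}{J - \frac{J^{2}}{4}}$ ($g{\left(J \right)} = \frac{J - 504}{J - \left(- \frac{J}{2}\right)^{2}} = \frac{-504 + J}{J - \frac{J^{2}}{4}}$)
$a{\left(2 \right)} - g{\left(197 \right)} = \left(2 - 2\right) - \frac{4 \left(504 - 197\right)}{197 \left(-4 + 197\right)} = \left(2 - 2\right) - 4 \cdot \frac{1}{197} \cdot \frac{1}{193} \left(504 - 197\right) = 0 - 4 \cdot \frac{1}{197} \cdot \frac{1}{193} \cdot 307 = 0 - \frac{1228}{38021} = - \frac{1228}{38021}$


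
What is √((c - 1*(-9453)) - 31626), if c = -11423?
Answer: 2*I*√8399 ≈ 183.29*I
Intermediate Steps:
√((c - 1*(-9453)) - 31626) = √((-11423 - 1*(-9453)) - 31626) = √((-11423 + 9453) - 31626) = √(-1970 - 31626) = √(-33596) = 2*I*√8399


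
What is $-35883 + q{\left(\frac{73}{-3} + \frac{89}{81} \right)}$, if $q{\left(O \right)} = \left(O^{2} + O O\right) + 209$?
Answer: $- \frac{226973266}{6561} \approx -34594.0$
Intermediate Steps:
$q{\left(O \right)} = 209 + 2 O^{2}$ ($q{\left(O \right)} = \left(O^{2} + O^{2}\right) + 209 = 2 O^{2} + 209 = 209 + 2 O^{2}$)
$-35883 + q{\left(\frac{73}{-3} + \frac{89}{81} \right)} = -35883 + \left(209 + 2 \left(\frac{73}{-3} + \frac{89}{81}\right)^{2}\right) = -35883 + \left(209 + 2 \left(73 \left(- \frac{1}{3}\right) + 89 \cdot \frac{1}{81}\right)^{2}\right) = -35883 + \left(209 + 2 \left(- \frac{73}{3} + \frac{89}{81}\right)^{2}\right) = -35883 + \left(209 + 2 \left(- \frac{1882}{81}\right)^{2}\right) = -35883 + \left(209 + 2 \cdot \frac{3541924}{6561}\right) = -35883 + \left(209 + \frac{7083848}{6561}\right) = -35883 + \frac{8455097}{6561} = - \frac{226973266}{6561}$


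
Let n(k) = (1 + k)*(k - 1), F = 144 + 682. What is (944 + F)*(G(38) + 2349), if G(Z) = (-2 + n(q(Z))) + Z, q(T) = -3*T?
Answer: 27222600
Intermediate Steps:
F = 826
n(k) = (1 + k)*(-1 + k)
G(Z) = -3 + Z + 9*Z**2 (G(Z) = (-2 + (-1 + (-3*Z)**2)) + Z = (-2 + (-1 + 9*Z**2)) + Z = (-3 + 9*Z**2) + Z = -3 + Z + 9*Z**2)
(944 + F)*(G(38) + 2349) = (944 + 826)*((-3 + 38 + 9*38**2) + 2349) = 1770*((-3 + 38 + 9*1444) + 2349) = 1770*((-3 + 38 + 12996) + 2349) = 1770*(13031 + 2349) = 1770*15380 = 27222600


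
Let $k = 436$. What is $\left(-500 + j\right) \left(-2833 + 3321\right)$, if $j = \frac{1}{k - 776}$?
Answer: $- \frac{20740122}{85} \approx -2.44 \cdot 10^{5}$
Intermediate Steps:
$j = - \frac{1}{340}$ ($j = \frac{1}{436 - 776} = \frac{1}{-340} = - \frac{1}{340} \approx -0.0029412$)
$\left(-500 + j\right) \left(-2833 + 3321\right) = \left(-500 - \frac{1}{340}\right) \left(-2833 + 3321\right) = \left(- \frac{170001}{340}\right) 488 = - \frac{20740122}{85}$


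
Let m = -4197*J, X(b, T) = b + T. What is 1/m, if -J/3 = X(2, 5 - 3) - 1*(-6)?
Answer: 1/125910 ≈ 7.9422e-6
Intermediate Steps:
X(b, T) = T + b
J = -30 (J = -3*(((5 - 3) + 2) - 1*(-6)) = -3*((2 + 2) + 6) = -3*(4 + 6) = -3*10 = -30)
m = 125910 (m = -4197*(-30) = 125910)
1/m = 1/125910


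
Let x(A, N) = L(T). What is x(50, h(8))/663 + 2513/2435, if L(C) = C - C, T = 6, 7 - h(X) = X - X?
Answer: 2513/2435 ≈ 1.0320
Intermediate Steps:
h(X) = 7 (h(X) = 7 - (X - X) = 7 - 1*0 = 7 + 0 = 7)
L(C) = 0
x(A, N) = 0
x(50, h(8))/663 + 2513/2435 = 0/663 + 2513/2435 = 0*(1/663) + 2513*(1/2435) = 0 + 2513/2435 = 2513/2435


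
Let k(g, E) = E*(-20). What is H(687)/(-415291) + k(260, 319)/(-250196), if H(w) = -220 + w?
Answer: 633178762/25976036759 ≈ 0.024375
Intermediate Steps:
k(g, E) = -20*E
H(687)/(-415291) + k(260, 319)/(-250196) = (-220 + 687)/(-415291) - 20*319/(-250196) = 467*(-1/415291) - 6380*(-1/250196) = -467/415291 + 1595/62549 = 633178762/25976036759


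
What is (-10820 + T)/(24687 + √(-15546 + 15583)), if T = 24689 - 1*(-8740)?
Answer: 558148383/609447932 - 22609*√37/609447932 ≈ 0.91560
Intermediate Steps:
T = 33429 (T = 24689 + 8740 = 33429)
(-10820 + T)/(24687 + √(-15546 + 15583)) = (-10820 + 33429)/(24687 + √(-15546 + 15583)) = 22609/(24687 + √37)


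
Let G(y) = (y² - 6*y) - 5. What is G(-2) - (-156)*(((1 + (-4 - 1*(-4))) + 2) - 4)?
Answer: -145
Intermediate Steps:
G(y) = -5 + y² - 6*y
G(-2) - (-156)*(((1 + (-4 - 1*(-4))) + 2) - 4) = (-5 + (-2)² - 6*(-2)) - (-156)*(((1 + (-4 - 1*(-4))) + 2) - 4) = (-5 + 4 + 12) - (-156)*(((1 + (-4 + 4)) + 2) - 4) = 11 - (-156)*(((1 + 0) + 2) - 4) = 11 - (-156)*((1 + 2) - 4) = 11 - (-156)*(3 - 4) = 11 - (-156)*(-1) = 11 - 39*4 = 11 - 156 = -145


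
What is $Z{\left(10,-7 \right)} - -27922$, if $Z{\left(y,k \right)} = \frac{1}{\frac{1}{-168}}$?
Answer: $27754$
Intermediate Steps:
$Z{\left(y,k \right)} = -168$ ($Z{\left(y,k \right)} = \frac{1}{- \frac{1}{168}} = -168$)
$Z{\left(10,-7 \right)} - -27922 = -168 - -27922 = -168 + 27922 = 27754$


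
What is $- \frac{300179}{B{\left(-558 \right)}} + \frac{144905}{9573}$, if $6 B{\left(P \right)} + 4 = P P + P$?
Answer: $\frac{13897541204}{1487653773} \approx 9.3419$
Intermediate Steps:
$B{\left(P \right)} = - \frac{2}{3} + \frac{P}{6} + \frac{P^{2}}{6}$ ($B{\left(P \right)} = - \frac{2}{3} + \frac{P P + P}{6} = - \frac{2}{3} + \frac{P^{2} + P}{6} = - \frac{2}{3} + \frac{P + P^{2}}{6} = - \frac{2}{3} + \left(\frac{P}{6} + \frac{P^{2}}{6}\right) = - \frac{2}{3} + \frac{P}{6} + \frac{P^{2}}{6}$)
$- \frac{300179}{B{\left(-558 \right)}} + \frac{144905}{9573} = - \frac{300179}{- \frac{2}{3} + \frac{1}{6} \left(-558\right) + \frac{\left(-558\right)^{2}}{6}} + \frac{144905}{9573} = - \frac{300179}{- \frac{2}{3} - 93 + \frac{1}{6} \cdot 311364} + 144905 \cdot \frac{1}{9573} = - \frac{300179}{- \frac{2}{3} - 93 + 51894} + \frac{144905}{9573} = - \frac{300179}{\frac{155401}{3}} + \frac{144905}{9573} = \left(-300179\right) \frac{3}{155401} + \frac{144905}{9573} = - \frac{900537}{155401} + \frac{144905}{9573} = \frac{13897541204}{1487653773}$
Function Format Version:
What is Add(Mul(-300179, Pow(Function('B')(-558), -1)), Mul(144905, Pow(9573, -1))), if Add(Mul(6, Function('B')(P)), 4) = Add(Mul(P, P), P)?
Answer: Rational(13897541204, 1487653773) ≈ 9.3419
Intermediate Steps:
Function('B')(P) = Add(Rational(-2, 3), Mul(Rational(1, 6), P), Mul(Rational(1, 6), Pow(P, 2))) (Function('B')(P) = Add(Rational(-2, 3), Mul(Rational(1, 6), Add(Mul(P, P), P))) = Add(Rational(-2, 3), Mul(Rational(1, 6), Add(Pow(P, 2), P))) = Add(Rational(-2, 3), Mul(Rational(1, 6), Add(P, Pow(P, 2)))) = Add(Rational(-2, 3), Add(Mul(Rational(1, 6), P), Mul(Rational(1, 6), Pow(P, 2)))) = Add(Rational(-2, 3), Mul(Rational(1, 6), P), Mul(Rational(1, 6), Pow(P, 2))))
Add(Mul(-300179, Pow(Function('B')(-558), -1)), Mul(144905, Pow(9573, -1))) = Add(Mul(-300179, Pow(Add(Rational(-2, 3), Mul(Rational(1, 6), -558), Mul(Rational(1, 6), Pow(-558, 2))), -1)), Mul(144905, Pow(9573, -1))) = Add(Mul(-300179, Pow(Add(Rational(-2, 3), -93, Mul(Rational(1, 6), 311364)), -1)), Mul(144905, Rational(1, 9573))) = Add(Mul(-300179, Pow(Add(Rational(-2, 3), -93, 51894), -1)), Rational(144905, 9573)) = Add(Mul(-300179, Pow(Rational(155401, 3), -1)), Rational(144905, 9573)) = Add(Mul(-300179, Rational(3, 155401)), Rational(144905, 9573)) = Add(Rational(-900537, 155401), Rational(144905, 9573)) = Rational(13897541204, 1487653773)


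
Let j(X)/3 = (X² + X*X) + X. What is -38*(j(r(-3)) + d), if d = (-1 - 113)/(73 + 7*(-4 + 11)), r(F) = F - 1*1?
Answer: -192546/61 ≈ -3156.5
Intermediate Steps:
r(F) = -1 + F (r(F) = F - 1 = -1 + F)
j(X) = 3*X + 6*X² (j(X) = 3*((X² + X*X) + X) = 3*((X² + X²) + X) = 3*(2*X² + X) = 3*(X + 2*X²) = 3*X + 6*X²)
d = -57/61 (d = -114/(73 + 7*7) = -114/(73 + 49) = -114/122 = -114*1/122 = -57/61 ≈ -0.93443)
-38*(j(r(-3)) + d) = -38*(3*(-1 - 3)*(1 + 2*(-1 - 3)) - 57/61) = -38*(3*(-4)*(1 + 2*(-4)) - 57/61) = -38*(3*(-4)*(1 - 8) - 57/61) = -38*(3*(-4)*(-7) - 57/61) = -38*(84 - 57/61) = -38*5067/61 = -192546/61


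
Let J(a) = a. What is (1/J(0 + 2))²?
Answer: ¼ ≈ 0.25000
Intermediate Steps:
(1/J(0 + 2))² = (1/(0 + 2))² = (1/2)² = (½)² = ¼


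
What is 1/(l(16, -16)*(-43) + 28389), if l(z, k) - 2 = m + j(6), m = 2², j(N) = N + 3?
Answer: 1/27744 ≈ 3.6044e-5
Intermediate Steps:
j(N) = 3 + N
m = 4
l(z, k) = 15 (l(z, k) = 2 + (4 + (3 + 6)) = 2 + (4 + 9) = 2 + 13 = 15)
1/(l(16, -16)*(-43) + 28389) = 1/(15*(-43) + 28389) = 1/(-645 + 28389) = 1/27744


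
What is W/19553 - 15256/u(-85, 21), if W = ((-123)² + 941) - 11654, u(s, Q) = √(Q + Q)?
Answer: 4416/19553 - 7628*√42/21 ≈ -2353.8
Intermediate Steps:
u(s, Q) = √2*√Q (u(s, Q) = √(2*Q) = √2*√Q)
W = 4416 (W = (15129 + 941) - 11654 = 16070 - 11654 = 4416)
W/19553 - 15256/u(-85, 21) = 4416/19553 - 15256*√42/42 = 4416*(1/19553) - 15256*√42/42 = 4416/19553 - 7628*√42/21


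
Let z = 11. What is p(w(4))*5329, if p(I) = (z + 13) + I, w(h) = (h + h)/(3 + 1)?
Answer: 138554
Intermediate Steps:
w(h) = h/2 (w(h) = (2*h)/4 = (2*h)*(1/4) = h/2)
p(I) = 24 + I (p(I) = (11 + 13) + I = 24 + I)
p(w(4))*5329 = (24 + (1/2)*4)*5329 = (24 + 2)*5329 = 26*5329 = 138554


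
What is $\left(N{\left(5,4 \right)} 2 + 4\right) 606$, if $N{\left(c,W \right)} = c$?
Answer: $8484$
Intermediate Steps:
$\left(N{\left(5,4 \right)} 2 + 4\right) 606 = \left(5 \cdot 2 + 4\right) 606 = \left(10 + 4\right) 606 = 14 \cdot 606 = 8484$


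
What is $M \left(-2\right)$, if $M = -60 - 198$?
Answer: $516$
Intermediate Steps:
$M = -258$
$M \left(-2\right) = \left(-258\right) \left(-2\right) = 516$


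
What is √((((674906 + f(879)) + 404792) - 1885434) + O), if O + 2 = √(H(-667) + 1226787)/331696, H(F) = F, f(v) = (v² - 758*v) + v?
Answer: √(-4803158258536000 + 41462*√306530)/82924 ≈ 835.76*I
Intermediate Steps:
f(v) = v² - 757*v
O = -2 + √306530/165848 (O = -2 + √(-667 + 1226787)/331696 = -2 + √1226120*(1/331696) = -2 + (2*√306530)*(1/331696) = -2 + √306530/165848 ≈ -1.9967)
√((((674906 + f(879)) + 404792) - 1885434) + O) = √((((674906 + 879*(-757 + 879)) + 404792) - 1885434) + (-2 + √306530/165848)) = √((((674906 + 879*122) + 404792) - 1885434) + (-2 + √306530/165848)) = √((((674906 + 107238) + 404792) - 1885434) + (-2 + √306530/165848)) = √(((782144 + 404792) - 1885434) + (-2 + √306530/165848)) = √((1186936 - 1885434) + (-2 + √306530/165848)) = √(-698498 + (-2 + √306530/165848)) = √(-698500 + √306530/165848)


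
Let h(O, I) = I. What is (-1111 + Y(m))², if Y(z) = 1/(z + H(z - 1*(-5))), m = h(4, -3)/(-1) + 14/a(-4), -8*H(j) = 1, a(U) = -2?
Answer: 1344762241/1089 ≈ 1.2349e+6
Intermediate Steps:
H(j) = -⅛ (H(j) = -⅛*1 = -⅛)
m = -4 (m = -3/(-1) + 14/(-2) = -3*(-1) + 14*(-½) = 3 - 7 = -4)
Y(z) = 1/(-⅛ + z) (Y(z) = 1/(z - ⅛) = 1/(-⅛ + z))
(-1111 + Y(m))² = (-1111 + 8/(-1 + 8*(-4)))² = (-1111 + 8/(-1 - 32))² = (-1111 + 8/(-33))² = (-1111 + 8*(-1/33))² = (-1111 - 8/33)² = (-36671/33)² = 1344762241/1089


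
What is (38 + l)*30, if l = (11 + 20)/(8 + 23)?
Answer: 1170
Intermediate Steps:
l = 1 (l = 31/31 = 31*(1/31) = 1)
(38 + l)*30 = (38 + 1)*30 = 39*30 = 1170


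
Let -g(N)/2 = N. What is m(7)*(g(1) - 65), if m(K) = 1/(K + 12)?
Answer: -67/19 ≈ -3.5263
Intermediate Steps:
g(N) = -2*N
m(K) = 1/(12 + K)
m(7)*(g(1) - 65) = (-2*1 - 65)/(12 + 7) = (-2 - 65)/19 = (1/19)*(-67) = -67/19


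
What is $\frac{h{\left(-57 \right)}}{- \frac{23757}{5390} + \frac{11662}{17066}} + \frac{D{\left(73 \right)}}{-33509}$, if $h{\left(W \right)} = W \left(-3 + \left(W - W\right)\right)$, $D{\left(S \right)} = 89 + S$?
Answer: $- \frac{37652669671896}{819962314717} \approx -45.92$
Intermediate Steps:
$h{\left(W \right)} = - 3 W$ ($h{\left(W \right)} = W \left(-3 + 0\right) = W \left(-3\right) = - 3 W$)
$\frac{h{\left(-57 \right)}}{- \frac{23757}{5390} + \frac{11662}{17066}} + \frac{D{\left(73 \right)}}{-33509} = \frac{\left(-3\right) \left(-57\right)}{- \frac{23757}{5390} + \frac{11662}{17066}} + \frac{89 + 73}{-33509} = \frac{171}{\left(-23757\right) \frac{1}{5390} + 11662 \cdot \frac{1}{17066}} + 162 \left(- \frac{1}{33509}\right) = \frac{171}{- \frac{23757}{5390} + \frac{833}{1219}} - \frac{162}{33509} = \frac{171}{- \frac{24469913}{6570410}} - \frac{162}{33509} = 171 \left(- \frac{6570410}{24469913}\right) - \frac{162}{33509} = - \frac{1123540110}{24469913} - \frac{162}{33509} = - \frac{37652669671896}{819962314717}$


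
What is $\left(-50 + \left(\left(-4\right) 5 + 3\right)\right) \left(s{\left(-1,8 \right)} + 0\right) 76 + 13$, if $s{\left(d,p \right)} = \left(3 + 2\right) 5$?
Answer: $-127287$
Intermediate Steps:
$s{\left(d,p \right)} = 25$ ($s{\left(d,p \right)} = 5 \cdot 5 = 25$)
$\left(-50 + \left(\left(-4\right) 5 + 3\right)\right) \left(s{\left(-1,8 \right)} + 0\right) 76 + 13 = \left(-50 + \left(\left(-4\right) 5 + 3\right)\right) \left(25 + 0\right) 76 + 13 = \left(-50 + \left(-20 + 3\right)\right) 25 \cdot 76 + 13 = \left(-50 - 17\right) 25 \cdot 76 + 13 = \left(-67\right) 25 \cdot 76 + 13 = \left(-1675\right) 76 + 13 = -127300 + 13 = -127287$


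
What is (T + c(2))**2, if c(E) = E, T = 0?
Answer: 4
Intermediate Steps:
(T + c(2))**2 = (0 + 2)**2 = 2**2 = 4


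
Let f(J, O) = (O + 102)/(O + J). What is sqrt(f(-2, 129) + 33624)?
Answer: sqrt(542350833)/127 ≈ 183.37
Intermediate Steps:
f(J, O) = (102 + O)/(J + O)
sqrt(f(-2, 129) + 33624) = sqrt((102 + 129)/(-2 + 129) + 33624) = sqrt(231/127 + 33624) = sqrt(4270479/127) = sqrt(542350833)/127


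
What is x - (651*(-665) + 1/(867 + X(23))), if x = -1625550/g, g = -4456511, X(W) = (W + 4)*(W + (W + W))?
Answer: 5266967387907439/12166275030 ≈ 4.3292e+5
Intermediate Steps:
X(W) = 3*W*(4 + W) (X(W) = (4 + W)*(W + 2*W) = (4 + W)*(3*W) = 3*W*(4 + W))
x = 1625550/4456511 (x = -1625550/(-4456511) = -1625550*(-1/4456511) = 1625550/4456511 ≈ 0.36476)
x - (651*(-665) + 1/(867 + X(23))) = 1625550/4456511 - (651*(-665) + 1/(867 + 3*23*(4 + 23))) = 1625550/4456511 - (-432915 + 1/(867 + 3*23*27)) = 1625550/4456511 - (-432915 + 1/(867 + 1863)) = 1625550/4456511 - (-432915 + 1/2730) = 1625550/4456511 - 1*(-1181857949/2730) = 1625550/4456511 + 1181857949/2730 = 5266967387907439/12166275030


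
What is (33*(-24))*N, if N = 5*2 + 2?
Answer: -9504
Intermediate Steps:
N = 12 (N = 10 + 2 = 12)
(33*(-24))*N = (33*(-24))*12 = -792*12 = -9504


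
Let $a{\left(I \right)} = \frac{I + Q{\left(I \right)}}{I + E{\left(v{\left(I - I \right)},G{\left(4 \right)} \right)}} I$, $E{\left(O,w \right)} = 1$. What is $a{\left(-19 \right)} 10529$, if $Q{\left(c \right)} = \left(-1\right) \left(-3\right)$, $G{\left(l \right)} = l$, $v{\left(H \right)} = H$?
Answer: $- \frac{1600408}{9} \approx -1.7782 \cdot 10^{5}$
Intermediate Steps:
$Q{\left(c \right)} = 3$
$a{\left(I \right)} = \frac{I \left(3 + I\right)}{1 + I}$ ($a{\left(I \right)} = \frac{I + 3}{I + 1} I = \frac{3 + I}{1 + I} I = \frac{I \left(3 + I\right)}{1 + I}$)
$a{\left(-19 \right)} 10529 = - \frac{19 \left(3 - 19\right)}{1 - 19} \cdot 10529 = \left(-19\right) \frac{1}{-18} \left(-16\right) 10529 = \left(-19\right) \left(- \frac{1}{18}\right) \left(-16\right) 10529 = \left(- \frac{152}{9}\right) 10529 = - \frac{1600408}{9}$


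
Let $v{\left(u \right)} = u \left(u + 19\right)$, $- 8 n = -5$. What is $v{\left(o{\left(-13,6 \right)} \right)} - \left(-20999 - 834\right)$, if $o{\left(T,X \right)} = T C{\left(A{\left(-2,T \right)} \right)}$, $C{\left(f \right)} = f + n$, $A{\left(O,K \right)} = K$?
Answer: $\frac{3249305}{64} \approx 50770.0$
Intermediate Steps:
$n = \frac{5}{8}$ ($n = \left(- \frac{1}{8}\right) \left(-5\right) = \frac{5}{8} \approx 0.625$)
$C{\left(f \right)} = \frac{5}{8} + f$ ($C{\left(f \right)} = f + \frac{5}{8} = \frac{5}{8} + f$)
$o{\left(T,X \right)} = T \left(\frac{5}{8} + T\right)$
$v{\left(u \right)} = u \left(19 + u\right)$
$v{\left(o{\left(-13,6 \right)} \right)} - \left(-20999 - 834\right) = \frac{1}{8} \left(-13\right) \left(5 + 8 \left(-13\right)\right) \left(19 + \frac{1}{8} \left(-13\right) \left(5 + 8 \left(-13\right)\right)\right) - \left(-20999 - 834\right) = \frac{1}{8} \left(-13\right) \left(5 - 104\right) \left(19 + \frac{1}{8} \left(-13\right) \left(5 - 104\right)\right) - \left(-20999 - 834\right) = \frac{1}{8} \left(-13\right) \left(-99\right) \left(19 + \frac{1}{8} \left(-13\right) \left(-99\right)\right) - -21833 = \frac{1287 \left(19 + \frac{1287}{8}\right)}{8} + 21833 = \frac{1287}{8} \cdot \frac{1439}{8} + 21833 = \frac{1851993}{64} + 21833 = \frac{3249305}{64}$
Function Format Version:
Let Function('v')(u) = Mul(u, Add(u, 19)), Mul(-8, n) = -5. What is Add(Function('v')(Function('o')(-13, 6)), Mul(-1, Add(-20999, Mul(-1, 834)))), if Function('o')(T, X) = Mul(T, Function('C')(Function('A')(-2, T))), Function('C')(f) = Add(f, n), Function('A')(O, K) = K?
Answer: Rational(3249305, 64) ≈ 50770.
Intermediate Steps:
n = Rational(5, 8) (n = Mul(Rational(-1, 8), -5) = Rational(5, 8) ≈ 0.62500)
Function('C')(f) = Add(Rational(5, 8), f) (Function('C')(f) = Add(f, Rational(5, 8)) = Add(Rational(5, 8), f))
Function('o')(T, X) = Mul(T, Add(Rational(5, 8), T))
Function('v')(u) = Mul(u, Add(19, u))
Add(Function('v')(Function('o')(-13, 6)), Mul(-1, Add(-20999, Mul(-1, 834)))) = Add(Mul(Mul(Rational(1, 8), -13, Add(5, Mul(8, -13))), Add(19, Mul(Rational(1, 8), -13, Add(5, Mul(8, -13))))), Mul(-1, Add(-20999, Mul(-1, 834)))) = Add(Mul(Mul(Rational(1, 8), -13, Add(5, -104)), Add(19, Mul(Rational(1, 8), -13, Add(5, -104)))), Mul(-1, Add(-20999, -834))) = Add(Mul(Mul(Rational(1, 8), -13, -99), Add(19, Mul(Rational(1, 8), -13, -99))), Mul(-1, -21833)) = Add(Mul(Rational(1287, 8), Add(19, Rational(1287, 8))), 21833) = Add(Mul(Rational(1287, 8), Rational(1439, 8)), 21833) = Add(Rational(1851993, 64), 21833) = Rational(3249305, 64)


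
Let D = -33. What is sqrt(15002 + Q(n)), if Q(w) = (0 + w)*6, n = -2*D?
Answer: sqrt(15398) ≈ 124.09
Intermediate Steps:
n = 66 (n = -2*(-33) = 66)
Q(w) = 6*w (Q(w) = w*6 = 6*w)
sqrt(15002 + Q(n)) = sqrt(15002 + 6*66) = sqrt(15002 + 396) = sqrt(15398)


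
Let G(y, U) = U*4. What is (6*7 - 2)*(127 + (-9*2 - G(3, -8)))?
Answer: 5640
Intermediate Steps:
G(y, U) = 4*U
(6*7 - 2)*(127 + (-9*2 - G(3, -8))) = (6*7 - 2)*(127 + (-9*2 - 4*(-8))) = (42 - 2)*(127 + (-18 - 1*(-32))) = 40*(127 + (-18 + 32)) = 40*(127 + 14) = 40*141 = 5640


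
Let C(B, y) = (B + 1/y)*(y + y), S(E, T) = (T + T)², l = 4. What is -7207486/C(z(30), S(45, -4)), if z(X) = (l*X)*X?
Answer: -3603743/230401 ≈ -15.641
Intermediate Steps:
S(E, T) = 4*T² (S(E, T) = (2*T)² = 4*T²)
z(X) = 4*X² (z(X) = (4*X)*X = 4*X²)
C(B, y) = 2*y*(B + 1/y) (C(B, y) = (B + 1/y)*(2*y) = 2*y*(B + 1/y))
-7207486/C(z(30), S(45, -4)) = -7207486/(2 + 2*(4*30²)*(4*(-4)²)) = -7207486/(2 + 2*(4*900)*(4*16)) = -7207486/(2 + 2*3600*64) = -7207486/(2 + 460800) = -7207486/460802 = -7207486*1/460802 = -3603743/230401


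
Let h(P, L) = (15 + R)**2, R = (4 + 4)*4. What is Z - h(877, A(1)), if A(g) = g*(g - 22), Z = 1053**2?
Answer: 1106600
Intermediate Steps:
R = 32 (R = 8*4 = 32)
Z = 1108809
A(g) = g*(-22 + g)
h(P, L) = 2209 (h(P, L) = (15 + 32)**2 = 47**2 = 2209)
Z - h(877, A(1)) = 1108809 - 1*2209 = 1108809 - 2209 = 1106600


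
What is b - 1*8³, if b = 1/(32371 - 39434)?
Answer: -3616257/7063 ≈ -512.00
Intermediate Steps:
b = -1/7063 (b = 1/(-7063) = -1/7063 ≈ -0.00014158)
b - 1*8³ = -1/7063 - 1*8³ = -1/7063 - 1*512 = -1/7063 - 512 = -3616257/7063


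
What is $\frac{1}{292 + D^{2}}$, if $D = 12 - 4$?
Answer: $\frac{1}{356} \approx 0.002809$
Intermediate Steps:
$D = 8$ ($D = 12 - 4 = 8$)
$\frac{1}{292 + D^{2}} = \frac{1}{292 + 8^{2}} = \frac{1}{292 + 64} = \frac{1}{356}$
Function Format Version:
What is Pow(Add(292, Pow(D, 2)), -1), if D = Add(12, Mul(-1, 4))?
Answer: Rational(1, 356) ≈ 0.0028090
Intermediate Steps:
D = 8 (D = Add(12, -4) = 8)
Pow(Add(292, Pow(D, 2)), -1) = Pow(Add(292, Pow(8, 2)), -1) = Pow(Add(292, 64), -1) = Pow(356, -1) = Rational(1, 356)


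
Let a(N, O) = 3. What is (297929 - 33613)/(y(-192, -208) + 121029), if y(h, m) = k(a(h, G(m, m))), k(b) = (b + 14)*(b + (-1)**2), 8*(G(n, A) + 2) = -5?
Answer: 264316/121097 ≈ 2.1827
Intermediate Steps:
G(n, A) = -21/8 (G(n, A) = -2 + (1/8)*(-5) = -2 - 5/8 = -21/8)
k(b) = (1 + b)*(14 + b) (k(b) = (14 + b)*(b + 1) = (14 + b)*(1 + b) = (1 + b)*(14 + b))
y(h, m) = 68 (y(h, m) = 14 + 3**2 + 15*3 = 14 + 9 + 45 = 68)
(297929 - 33613)/(y(-192, -208) + 121029) = (297929 - 33613)/(68 + 121029) = 264316/121097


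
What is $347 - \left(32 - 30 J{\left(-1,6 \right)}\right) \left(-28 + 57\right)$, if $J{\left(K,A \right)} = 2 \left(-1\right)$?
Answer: $-2321$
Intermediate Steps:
$J{\left(K,A \right)} = -2$
$347 - \left(32 - 30 J{\left(-1,6 \right)}\right) \left(-28 + 57\right) = 347 - \left(32 - -60\right) \left(-28 + 57\right) = 347 - \left(32 + 60\right) 29 = 347 - 92 \cdot 29 = 347 - 2668 = -2321$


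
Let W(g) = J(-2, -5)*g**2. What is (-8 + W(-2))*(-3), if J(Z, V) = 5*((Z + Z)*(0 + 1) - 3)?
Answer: 444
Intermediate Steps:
J(Z, V) = -15 + 10*Z (J(Z, V) = 5*((2*Z)*1 - 3) = 5*(2*Z - 3) = 5*(-3 + 2*Z) = -15 + 10*Z)
W(g) = -35*g**2 (W(g) = (-15 + 10*(-2))*g**2 = (-15 - 20)*g**2 = -35*g**2)
(-8 + W(-2))*(-3) = (-8 - 35*(-2)**2)*(-3) = (-8 - 35*4)*(-3) = (-8 - 140)*(-3) = -148*(-3) = 444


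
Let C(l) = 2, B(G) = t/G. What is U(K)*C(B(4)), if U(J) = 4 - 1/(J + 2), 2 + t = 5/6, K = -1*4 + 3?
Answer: 6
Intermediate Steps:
K = -1 (K = -4 + 3 = -1)
t = -7/6 (t = -2 + 5/6 = -2 + 5*(⅙) = -2 + ⅚ = -7/6 ≈ -1.1667)
U(J) = 4 - 1/(2 + J)
B(G) = -7/(6*G)
U(K)*C(B(4)) = ((7 + 4*(-1))/(2 - 1))*2 = ((7 - 4)/1)*2 = (1*3)*2 = 3*2 = 6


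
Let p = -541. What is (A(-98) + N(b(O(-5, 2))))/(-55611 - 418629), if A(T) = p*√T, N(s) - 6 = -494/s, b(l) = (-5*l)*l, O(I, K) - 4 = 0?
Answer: -487/18969600 + 3787*I*√2/474240 ≈ -2.5673e-5 + 0.011293*I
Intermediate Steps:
O(I, K) = 4 (O(I, K) = 4 + 0 = 4)
b(l) = -5*l²
N(s) = 6 - 494/s
A(T) = -541*√T
(A(-98) + N(b(O(-5, 2))))/(-55611 - 418629) = (-3787*I*√2 + (6 - 494/((-5*4²))))/(-55611 - 418629) = (-3787*I*√2 + (6 - 494/((-5*16))))/(-474240) = (-3787*I*√2 + (6 - 494/(-80)))*(-1/474240) = (-3787*I*√2 + (6 - 494*(-1/80)))*(-1/474240) = (-3787*I*√2 + (6 + 247/40))*(-1/474240) = (-3787*I*√2 + 487/40)*(-1/474240) = (487/40 - 3787*I*√2)*(-1/474240) = -487/18969600 + 3787*I*√2/474240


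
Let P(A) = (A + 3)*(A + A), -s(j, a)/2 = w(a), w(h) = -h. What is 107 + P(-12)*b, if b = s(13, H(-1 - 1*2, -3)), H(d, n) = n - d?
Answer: 107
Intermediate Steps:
s(j, a) = 2*a (s(j, a) = -(-2)*a = 2*a)
P(A) = 2*A*(3 + A) (P(A) = (3 + A)*(2*A) = 2*A*(3 + A))
b = 0 (b = 2*(-3 - (-1 - 1*2)) = 2*(-3 - (-1 - 2)) = 2*(-3 - 1*(-3)) = 2*(-3 + 3) = 2*0 = 0)
107 + P(-12)*b = 107 + (2*(-12)*(3 - 12))*0 = 107 + (2*(-12)*(-9))*0 = 107 + 216*0 = 107 + 0 = 107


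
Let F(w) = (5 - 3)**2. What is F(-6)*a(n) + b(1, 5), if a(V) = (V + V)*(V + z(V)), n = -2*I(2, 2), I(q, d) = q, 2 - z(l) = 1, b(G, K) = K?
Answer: 101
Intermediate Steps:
z(l) = 1 (z(l) = 2 - 1*1 = 2 - 1 = 1)
F(w) = 4 (F(w) = 2**2 = 4)
n = -4 (n = -2*2 = -4)
a(V) = 2*V*(1 + V) (a(V) = (V + V)*(V + 1) = (2*V)*(1 + V) = 2*V*(1 + V))
F(-6)*a(n) + b(1, 5) = 4*(2*(-4)*(1 - 4)) + 5 = 4*(2*(-4)*(-3)) + 5 = 4*24 + 5 = 96 + 5 = 101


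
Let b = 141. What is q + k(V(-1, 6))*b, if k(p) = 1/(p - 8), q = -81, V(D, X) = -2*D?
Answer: -209/2 ≈ -104.50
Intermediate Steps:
k(p) = 1/(-8 + p)
q + k(V(-1, 6))*b = -81 + 141/(-8 - 2*(-1)) = -81 + 141/(-8 + 2) = -81 + 141/(-6) = -81 - ⅙*141 = -81 - 47/2 = -209/2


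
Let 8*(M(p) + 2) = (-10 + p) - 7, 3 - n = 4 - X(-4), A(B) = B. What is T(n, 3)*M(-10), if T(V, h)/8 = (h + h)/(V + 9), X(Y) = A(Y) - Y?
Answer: -129/4 ≈ -32.250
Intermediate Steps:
X(Y) = 0 (X(Y) = Y - Y = 0)
n = -1 (n = 3 - (4 - 1*0) = 3 - (4 + 0) = 3 - 1*4 = 3 - 4 = -1)
M(p) = -33/8 + p/8 (M(p) = -2 + ((-10 + p) - 7)/8 = -2 + (-17 + p)/8 = -2 + (-17/8 + p/8) = -33/8 + p/8)
T(V, h) = 16*h/(9 + V) (T(V, h) = 8*((h + h)/(V + 9)) = 8*((2*h)/(9 + V)) = 8*(2*h/(9 + V)) = 16*h/(9 + V))
T(n, 3)*M(-10) = (16*3/(9 - 1))*(-33/8 + (1/8)*(-10)) = (16*3/8)*(-33/8 - 5/4) = (16*3*(1/8))*(-43/8) = 6*(-43/8) = -129/4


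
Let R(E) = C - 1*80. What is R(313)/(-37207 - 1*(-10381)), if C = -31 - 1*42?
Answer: 3/526 ≈ 0.0057034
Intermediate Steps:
C = -73 (C = -31 - 42 = -73)
R(E) = -153 (R(E) = -73 - 1*80 = -73 - 80 = -153)
R(313)/(-37207 - 1*(-10381)) = -153/(-37207 - 1*(-10381)) = -153/(-37207 + 10381) = -153/(-26826) = -153*(-1/26826) = 3/526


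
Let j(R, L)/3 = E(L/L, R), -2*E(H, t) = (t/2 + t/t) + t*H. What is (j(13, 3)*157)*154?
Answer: -1486947/2 ≈ -7.4347e+5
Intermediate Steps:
E(H, t) = -1/2 - t/4 - H*t/2 (E(H, t) = -((t/2 + t/t) + t*H)/2 = -((t*(1/2) + 1) + H*t)/2 = -((t/2 + 1) + H*t)/2 = -((1 + t/2) + H*t)/2 = -(1 + t/2 + H*t)/2 = -1/2 - t/4 - H*t/2)
j(R, L) = -3/2 - 9*R/4 (j(R, L) = 3*(-1/2 - R/4 - L/L*R/2) = 3*(-1/2 - R/4 - 1/2*1*R) = 3*(-1/2 - R/4 - R/2) = 3*(-1/2 - 3*R/4) = -3/2 - 9*R/4)
(j(13, 3)*157)*154 = ((-3/2 - 9/4*13)*157)*154 = ((-3/2 - 117/4)*157)*154 = -123/4*157*154 = -19311/4*154 = -1486947/2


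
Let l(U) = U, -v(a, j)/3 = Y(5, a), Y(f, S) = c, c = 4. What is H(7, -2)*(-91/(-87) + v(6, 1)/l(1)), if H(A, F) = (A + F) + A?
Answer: -3812/29 ≈ -131.45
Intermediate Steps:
Y(f, S) = 4
v(a, j) = -12 (v(a, j) = -3*4 = -12)
H(A, F) = F + 2*A
H(7, -2)*(-91/(-87) + v(6, 1)/l(1)) = (-2 + 2*7)*(-91/(-87) - 12/1) = (-2 + 14)*(-91*(-1/87) - 12*1) = 12*(91/87 - 12) = 12*(-953/87) = -3812/29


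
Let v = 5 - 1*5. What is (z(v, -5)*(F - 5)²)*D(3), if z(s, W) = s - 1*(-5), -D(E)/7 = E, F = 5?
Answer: 0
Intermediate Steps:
D(E) = -7*E
v = 0 (v = 5 - 5 = 0)
z(s, W) = 5 + s (z(s, W) = s + 5 = 5 + s)
(z(v, -5)*(F - 5)²)*D(3) = ((5 + 0)*(5 - 5)²)*(-7*3) = (5*0²)*(-21) = (5*0)*(-21) = 0*(-21) = 0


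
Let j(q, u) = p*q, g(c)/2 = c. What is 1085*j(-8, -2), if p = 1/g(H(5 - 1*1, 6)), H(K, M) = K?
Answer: -1085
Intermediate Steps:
g(c) = 2*c
p = 1/8 (p = 1/(2*(5 - 1*1)) = 1/(2*(5 - 1)) = 1/(2*4) = 1/8 ≈ 0.12500)
j(q, u) = q/8
1085*j(-8, -2) = 1085*((1/8)*(-8)) = 1085*(-1) = -1085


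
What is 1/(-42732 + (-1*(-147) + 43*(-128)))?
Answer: -1/48089 ≈ -2.0795e-5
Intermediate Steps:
1/(-42732 + (-1*(-147) + 43*(-128))) = 1/(-42732 + (147 - 5504)) = 1/(-42732 - 5357) = 1/(-48089) = -1/48089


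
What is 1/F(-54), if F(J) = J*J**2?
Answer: -1/157464 ≈ -6.3507e-6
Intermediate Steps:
F(J) = J**3
1/F(-54) = 1/((-54)**3) = 1/(-157464) = -1/157464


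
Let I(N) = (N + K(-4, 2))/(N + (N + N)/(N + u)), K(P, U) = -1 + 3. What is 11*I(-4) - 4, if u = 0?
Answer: 7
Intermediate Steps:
K(P, U) = 2
I(N) = 1 (I(N) = (N + 2)/(N + (N + N)/(N + 0)) = (2 + N)/(N + (2*N)/N) = (2 + N)/(N + 2) = (2 + N)/(2 + N) = 1)
11*I(-4) - 4 = 11*1 - 4 = 11 - 4 = 7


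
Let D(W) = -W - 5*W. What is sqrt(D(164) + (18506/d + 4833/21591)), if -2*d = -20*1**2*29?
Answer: 2*I*sqrt(27829574706335)/347855 ≈ 30.331*I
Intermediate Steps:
D(W) = -6*W
d = 290 (d = -(-20*1**2)*29/2 = -(-20*1)*29/2 = -(-10)*29 = -1/2*(-580) = 290)
sqrt(D(164) + (18506/d + 4833/21591)) = sqrt(-6*164 + (18506/290 + 4833/21591)) = sqrt(-984 + (18506*(1/290) + 4833*(1/21591))) = sqrt(-984 + (9253/145 + 537/2399)) = sqrt(-984 + 22275812/347855) = sqrt(-320013508/347855) = 2*I*sqrt(27829574706335)/347855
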